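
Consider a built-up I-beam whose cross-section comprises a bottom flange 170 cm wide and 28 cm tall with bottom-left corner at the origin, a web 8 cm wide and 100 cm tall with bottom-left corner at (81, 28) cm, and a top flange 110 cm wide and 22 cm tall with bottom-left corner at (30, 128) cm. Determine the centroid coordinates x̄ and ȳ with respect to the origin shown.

x̄ = 85.00 cm, ȳ = 58.32 cm

Part | A | x̄ᵢ | ȳᵢ | A·x̄ᵢ | A·ȳᵢ
bottom flange | 4760.00 | 85.00 | 14.00 | 404600.00 | 66640.00
web | 800.00 | 85.00 | 78.00 | 68000.00 | 62400.00
top flange | 2420.00 | 85.00 | 139.00 | 205700.00 | 336380.00
Σ | 7980.00 |  |  | 678300.00 | 465420.00
x̄ = 678300.00 / 7980.00 = 85.00 cm
ȳ = 465420.00 / 7980.00 = 58.32 cm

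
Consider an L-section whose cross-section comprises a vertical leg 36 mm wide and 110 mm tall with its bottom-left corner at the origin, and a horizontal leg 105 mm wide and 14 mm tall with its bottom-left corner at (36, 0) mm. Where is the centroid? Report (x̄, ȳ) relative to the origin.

Part | A | x̄ᵢ | ȳᵢ | A·x̄ᵢ | A·ȳᵢ
vertical leg | 3960.00 | 18.00 | 55.00 | 71280.00 | 217800.00
horizontal leg | 1470.00 | 88.50 | 7.00 | 130095.00 | 10290.00
Σ | 5430.00 |  |  | 201375.00 | 228090.00
x̄ = 201375.00 / 5430.00 = 37.09 mm
ȳ = 228090.00 / 5430.00 = 42.01 mm

x̄ = 37.09 mm, ȳ = 42.01 mm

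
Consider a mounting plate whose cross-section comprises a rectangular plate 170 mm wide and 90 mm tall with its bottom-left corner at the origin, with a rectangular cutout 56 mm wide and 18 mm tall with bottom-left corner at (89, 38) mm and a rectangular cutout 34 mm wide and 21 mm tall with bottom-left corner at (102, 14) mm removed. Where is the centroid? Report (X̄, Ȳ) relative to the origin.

Part | A | x̄ᵢ | ȳᵢ | A·x̄ᵢ | A·ȳᵢ
plate | 15300.00 | 85.00 | 45.00 | 1300500.00 | 688500.00
hole 1 | -1008.00 | 117.00 | 47.00 | -117936.00 | -47376.00
hole 2 | -714.00 | 119.00 | 24.50 | -84966.00 | -17493.00
Σ | 13578.00 |  |  | 1097598.00 | 623631.00
X̄ = 1097598.00 / 13578.00 = 80.84 mm
Ȳ = 623631.00 / 13578.00 = 45.93 mm

X̄ = 80.84 mm, Ȳ = 45.93 mm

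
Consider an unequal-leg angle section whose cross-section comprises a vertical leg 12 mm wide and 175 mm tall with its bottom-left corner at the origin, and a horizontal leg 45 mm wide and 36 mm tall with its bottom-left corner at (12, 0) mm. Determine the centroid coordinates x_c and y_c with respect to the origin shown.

vertical leg: A = 12 × 175 = 2100.00, centroid at (6.00, 87.50).
horizontal leg: A = 45 × 36 = 1620.00, centroid at (34.50, 18.00).
ΣA = 3720.00 mm²
ΣAx_c = (2100.00)(6.00) + (1620.00)(34.50) = 68490.00 mm³
ΣAy_c = (2100.00)(87.50) + (1620.00)(18.00) = 212910.00 mm³
x_c = 68490.00 / 3720.00 = 18.41 mm
y_c = 212910.00 / 3720.00 = 57.23 mm

x_c = 18.41 mm, y_c = 57.23 mm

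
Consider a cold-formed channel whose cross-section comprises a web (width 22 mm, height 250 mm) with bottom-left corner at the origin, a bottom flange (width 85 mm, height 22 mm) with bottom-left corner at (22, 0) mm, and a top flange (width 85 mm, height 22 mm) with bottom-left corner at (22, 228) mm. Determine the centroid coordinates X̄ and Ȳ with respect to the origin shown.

X̄ = 32.65 mm, Ȳ = 125.00 mm

web: A = 22 × 250 = 5500.00, centroid at (11.00, 125.00).
bottom flange: A = 85 × 22 = 1870.00, centroid at (64.50, 11.00).
top flange: A = 85 × 22 = 1870.00, centroid at (64.50, 239.00).
ΣA = 9240.00 mm²
ΣAX̄ = (5500.00)(11.00) + (1870.00)(64.50) + (1870.00)(64.50) = 301730.00 mm³
ΣAȲ = (5500.00)(125.00) + (1870.00)(11.00) + (1870.00)(239.00) = 1155000.00 mm³
X̄ = 301730.00 / 9240.00 = 32.65 mm
Ȳ = 1155000.00 / 9240.00 = 125.00 mm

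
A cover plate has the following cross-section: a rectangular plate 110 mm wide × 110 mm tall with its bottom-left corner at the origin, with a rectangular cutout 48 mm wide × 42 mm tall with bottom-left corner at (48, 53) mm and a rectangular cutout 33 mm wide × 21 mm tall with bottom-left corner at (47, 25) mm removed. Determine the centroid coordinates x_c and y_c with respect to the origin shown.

x_c = 50.72 mm, y_c = 52.36 mm

plate: A = 110 × 110 = 12100.00, centroid at (55.00, 55.00).
hole 1: A = −(48 × 42) = -2016.00, centroid at (72.00, 74.00).
hole 2: A = −(33 × 21) = -693.00, centroid at (63.50, 35.50).
ΣA = 9391.00 mm², ΣAx_c = 476342.50 mm³, ΣAy_c = 491714.50 mm³.
x_c = 476342.50/9391.00 = 50.72 mm; y_c = 491714.50/9391.00 = 52.36 mm.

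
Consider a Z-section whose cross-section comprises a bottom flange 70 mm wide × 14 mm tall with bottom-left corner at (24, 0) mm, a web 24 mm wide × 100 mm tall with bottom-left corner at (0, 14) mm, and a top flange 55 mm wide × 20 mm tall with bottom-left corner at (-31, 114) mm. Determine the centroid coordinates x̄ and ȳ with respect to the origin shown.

bottom flange: A = 70 × 14 = 980.00, centroid at (59.00, 7.00).
web: A = 24 × 100 = 2400.00, centroid at (12.00, 64.00).
top flange: A = 55 × 20 = 1100.00, centroid at (-3.50, 124.00).
ΣA = 4480.00 mm², ΣAx̄ = 82770.00 mm³, ΣAȳ = 296860.00 mm³.
x̄ = 82770.00/4480.00 = 18.48 mm; ȳ = 296860.00/4480.00 = 66.26 mm.

x̄ = 18.48 mm, ȳ = 66.26 mm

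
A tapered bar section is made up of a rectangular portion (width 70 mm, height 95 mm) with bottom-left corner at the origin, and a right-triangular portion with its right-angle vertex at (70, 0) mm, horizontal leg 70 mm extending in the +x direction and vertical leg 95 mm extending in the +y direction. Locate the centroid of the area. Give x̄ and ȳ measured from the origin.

x̄ = 54.44 mm, ȳ = 42.22 mm

rectangular portion: A = 70 × 95 = 6650.00, centroid at (35.00, 47.50).
triangular portion: A = ½·70·95 = 3325.00, centroid at (93.33, 31.67).
ΣA = 9975.00 mm², ΣAx̄ = 543083.33 mm³, ΣAȳ = 421166.67 mm³.
x̄ = 543083.33/9975.00 = 54.44 mm; ȳ = 421166.67/9975.00 = 42.22 mm.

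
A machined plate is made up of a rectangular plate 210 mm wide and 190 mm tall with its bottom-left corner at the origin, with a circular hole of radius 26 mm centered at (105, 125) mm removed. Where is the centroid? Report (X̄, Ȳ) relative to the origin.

Part | A | x̄ᵢ | ȳᵢ | A·x̄ᵢ | A·ȳᵢ
plate | 39900.00 | 105.00 | 95.00 | 4189500.00 | 3790500.00
hole | -2123.72 | 105.00 | 125.00 | -222990.25 | -265464.58
Σ | 37776.28 |  |  | 3966509.75 | 3525035.42
X̄ = 3966509.75 / 37776.28 = 105.00 mm
Ȳ = 3525035.42 / 37776.28 = 93.31 mm

X̄ = 105.00 mm, Ȳ = 93.31 mm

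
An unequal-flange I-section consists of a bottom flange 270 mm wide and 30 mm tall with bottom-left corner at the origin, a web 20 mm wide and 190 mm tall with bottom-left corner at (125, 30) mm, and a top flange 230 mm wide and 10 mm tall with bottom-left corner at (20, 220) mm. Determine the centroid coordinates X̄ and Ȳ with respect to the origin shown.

X̄ = 135.00 mm, Ȳ = 78.45 mm

Part | A | x̄ᵢ | ȳᵢ | A·x̄ᵢ | A·ȳᵢ
bottom flange | 8100.00 | 135.00 | 15.00 | 1093500.00 | 121500.00
web | 3800.00 | 135.00 | 125.00 | 513000.00 | 475000.00
top flange | 2300.00 | 135.00 | 225.00 | 310500.00 | 517500.00
Σ | 14200.00 |  |  | 1917000.00 | 1114000.00
X̄ = 1917000.00 / 14200.00 = 135.00 mm
Ȳ = 1114000.00 / 14200.00 = 78.45 mm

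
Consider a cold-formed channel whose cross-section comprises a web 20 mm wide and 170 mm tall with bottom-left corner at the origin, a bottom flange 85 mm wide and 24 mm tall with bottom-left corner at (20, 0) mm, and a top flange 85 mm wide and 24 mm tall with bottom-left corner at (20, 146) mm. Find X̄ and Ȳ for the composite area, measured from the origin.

X̄ = 38.64 mm, Ȳ = 85.00 mm

web: A = 20 × 170 = 3400.00, centroid at (10.00, 85.00).
bottom flange: A = 85 × 24 = 2040.00, centroid at (62.50, 12.00).
top flange: A = 85 × 24 = 2040.00, centroid at (62.50, 158.00).
ΣA = 7480.00 mm², ΣAX̄ = 289000.00 mm³, ΣAȲ = 635800.00 mm³.
X̄ = 289000.00/7480.00 = 38.64 mm; Ȳ = 635800.00/7480.00 = 85.00 mm.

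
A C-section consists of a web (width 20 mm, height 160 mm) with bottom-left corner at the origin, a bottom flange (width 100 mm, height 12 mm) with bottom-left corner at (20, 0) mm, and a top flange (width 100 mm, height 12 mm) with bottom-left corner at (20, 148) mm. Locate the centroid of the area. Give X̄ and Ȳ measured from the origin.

X̄ = 35.71 mm, Ȳ = 80.00 mm

Part | A | x̄ᵢ | ȳᵢ | A·x̄ᵢ | A·ȳᵢ
web | 3200.00 | 10.00 | 80.00 | 32000.00 | 256000.00
bottom flange | 1200.00 | 70.00 | 6.00 | 84000.00 | 7200.00
top flange | 1200.00 | 70.00 | 154.00 | 84000.00 | 184800.00
Σ | 5600.00 |  |  | 200000.00 | 448000.00
X̄ = 200000.00 / 5600.00 = 35.71 mm
Ȳ = 448000.00 / 5600.00 = 80.00 mm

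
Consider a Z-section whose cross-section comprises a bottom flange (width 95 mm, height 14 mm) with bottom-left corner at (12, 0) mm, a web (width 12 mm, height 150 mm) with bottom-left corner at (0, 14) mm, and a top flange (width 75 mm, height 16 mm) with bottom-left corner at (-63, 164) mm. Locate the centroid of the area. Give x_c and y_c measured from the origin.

x_c = 13.70 mm, y_c = 86.82 mm

bottom flange: A = 95 × 14 = 1330.00, centroid at (59.50, 7.00).
web: A = 12 × 150 = 1800.00, centroid at (6.00, 89.00).
top flange: A = 75 × 16 = 1200.00, centroid at (-25.50, 172.00).
ΣA = 4330.00 mm², ΣAx_c = 59335.00 mm³, ΣAy_c = 375910.00 mm³.
x_c = 59335.00/4330.00 = 13.70 mm; y_c = 375910.00/4330.00 = 86.82 mm.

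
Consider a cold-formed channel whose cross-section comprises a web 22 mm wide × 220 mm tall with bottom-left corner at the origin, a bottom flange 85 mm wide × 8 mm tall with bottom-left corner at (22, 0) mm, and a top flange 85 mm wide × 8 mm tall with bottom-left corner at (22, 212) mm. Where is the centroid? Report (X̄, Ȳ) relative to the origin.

Part | A | x̄ᵢ | ȳᵢ | A·x̄ᵢ | A·ȳᵢ
web | 4840.00 | 11.00 | 110.00 | 53240.00 | 532400.00
bottom flange | 680.00 | 64.50 | 4.00 | 43860.00 | 2720.00
top flange | 680.00 | 64.50 | 216.00 | 43860.00 | 146880.00
Σ | 6200.00 |  |  | 140960.00 | 682000.00
X̄ = 140960.00 / 6200.00 = 22.74 mm
Ȳ = 682000.00 / 6200.00 = 110.00 mm

X̄ = 22.74 mm, Ȳ = 110.00 mm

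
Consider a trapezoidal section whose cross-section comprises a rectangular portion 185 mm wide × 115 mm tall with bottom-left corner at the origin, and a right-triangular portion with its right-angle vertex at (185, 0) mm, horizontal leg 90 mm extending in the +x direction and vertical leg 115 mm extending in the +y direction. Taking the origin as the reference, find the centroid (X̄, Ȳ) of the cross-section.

rectangular portion: A = 185 × 115 = 21275.00, centroid at (92.50, 57.50).
triangular portion: A = ½·90·115 = 5175.00, centroid at (215.00, 38.33).
ΣA = 26450.00 mm², ΣAX̄ = 3080562.50 mm³, ΣAȲ = 1421687.50 mm³.
X̄ = 3080562.50/26450.00 = 116.47 mm; Ȳ = 1421687.50/26450.00 = 53.75 mm.

X̄ = 116.47 mm, Ȳ = 53.75 mm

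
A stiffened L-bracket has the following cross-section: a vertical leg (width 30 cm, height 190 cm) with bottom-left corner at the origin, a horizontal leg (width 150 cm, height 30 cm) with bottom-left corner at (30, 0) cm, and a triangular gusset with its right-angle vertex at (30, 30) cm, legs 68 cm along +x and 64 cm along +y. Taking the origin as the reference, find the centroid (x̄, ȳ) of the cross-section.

x̄ = 54.35 cm, ȳ = 58.23 cm

Part | A | x̄ᵢ | ȳᵢ | A·x̄ᵢ | A·ȳᵢ
vertical leg | 5700.00 | 15.00 | 95.00 | 85500.00 | 541500.00
horizontal leg | 4500.00 | 105.00 | 15.00 | 472500.00 | 67500.00
gusset | 2176.00 | 52.67 | 51.33 | 114602.67 | 111701.33
Σ | 12376.00 |  |  | 672602.67 | 720701.33
x̄ = 672602.67 / 12376.00 = 54.35 cm
ȳ = 720701.33 / 12376.00 = 58.23 cm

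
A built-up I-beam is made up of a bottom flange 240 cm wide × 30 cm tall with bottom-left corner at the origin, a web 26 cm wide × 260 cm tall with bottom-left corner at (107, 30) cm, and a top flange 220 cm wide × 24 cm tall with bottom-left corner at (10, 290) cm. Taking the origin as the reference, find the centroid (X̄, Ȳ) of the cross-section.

bottom flange: A = 240 × 30 = 7200.00, centroid at (120.00, 15.00).
web: A = 26 × 260 = 6760.00, centroid at (120.00, 160.00).
top flange: A = 220 × 24 = 5280.00, centroid at (120.00, 302.00).
ΣA = 19240.00 cm²
ΣAX̄ = (7200.00)(120.00) + (6760.00)(120.00) + (5280.00)(120.00) = 2308800.00 cm³
ΣAȲ = (7200.00)(15.00) + (6760.00)(160.00) + (5280.00)(302.00) = 2784160.00 cm³
X̄ = 2308800.00 / 19240.00 = 120.00 cm
Ȳ = 2784160.00 / 19240.00 = 144.71 cm

X̄ = 120.00 cm, Ȳ = 144.71 cm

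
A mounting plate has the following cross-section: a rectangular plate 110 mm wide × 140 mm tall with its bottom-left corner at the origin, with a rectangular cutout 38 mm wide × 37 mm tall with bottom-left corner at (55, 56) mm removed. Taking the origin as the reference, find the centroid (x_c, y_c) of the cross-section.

Part | A | x̄ᵢ | ȳᵢ | A·x̄ᵢ | A·ȳᵢ
plate | 15400.00 | 55.00 | 70.00 | 847000.00 | 1078000.00
hole | -1406.00 | 74.00 | 74.50 | -104044.00 | -104747.00
Σ | 13994.00 |  |  | 742956.00 | 973253.00
x_c = 742956.00 / 13994.00 = 53.09 mm
y_c = 973253.00 / 13994.00 = 69.55 mm

x_c = 53.09 mm, y_c = 69.55 mm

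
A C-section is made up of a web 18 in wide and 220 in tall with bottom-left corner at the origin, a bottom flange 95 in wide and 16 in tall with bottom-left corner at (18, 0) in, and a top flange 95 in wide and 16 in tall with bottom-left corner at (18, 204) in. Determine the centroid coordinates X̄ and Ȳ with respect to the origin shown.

Part | A | x̄ᵢ | ȳᵢ | A·x̄ᵢ | A·ȳᵢ
web | 3960.00 | 9.00 | 110.00 | 35640.00 | 435600.00
bottom flange | 1520.00 | 65.50 | 8.00 | 99560.00 | 12160.00
top flange | 1520.00 | 65.50 | 212.00 | 99560.00 | 322240.00
Σ | 7000.00 |  |  | 234760.00 | 770000.00
X̄ = 234760.00 / 7000.00 = 33.54 in
Ȳ = 770000.00 / 7000.00 = 110.00 in

X̄ = 33.54 in, Ȳ = 110.00 in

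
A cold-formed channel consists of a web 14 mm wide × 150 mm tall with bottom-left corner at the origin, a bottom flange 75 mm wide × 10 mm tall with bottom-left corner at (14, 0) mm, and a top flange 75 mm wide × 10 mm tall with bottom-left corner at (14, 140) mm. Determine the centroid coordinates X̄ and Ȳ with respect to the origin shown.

Part | A | x̄ᵢ | ȳᵢ | A·x̄ᵢ | A·ȳᵢ
web | 2100.00 | 7.00 | 75.00 | 14700.00 | 157500.00
bottom flange | 750.00 | 51.50 | 5.00 | 38625.00 | 3750.00
top flange | 750.00 | 51.50 | 145.00 | 38625.00 | 108750.00
Σ | 3600.00 |  |  | 91950.00 | 270000.00
X̄ = 91950.00 / 3600.00 = 25.54 mm
Ȳ = 270000.00 / 3600.00 = 75.00 mm

X̄ = 25.54 mm, Ȳ = 75.00 mm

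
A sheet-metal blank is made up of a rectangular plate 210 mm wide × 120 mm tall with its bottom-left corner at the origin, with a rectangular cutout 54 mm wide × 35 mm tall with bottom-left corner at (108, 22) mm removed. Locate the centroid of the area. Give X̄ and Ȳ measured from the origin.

plate: A = 210 × 120 = 25200.00, centroid at (105.00, 60.00).
hole: A = −(54 × 35) = -1890.00, centroid at (135.00, 39.50).
ΣA = 23310.00 mm², ΣAX̄ = 2390850.00 mm³, ΣAȲ = 1437345.00 mm³.
X̄ = 2390850.00/23310.00 = 102.57 mm; Ȳ = 1437345.00/23310.00 = 61.66 mm.

X̄ = 102.57 mm, Ȳ = 61.66 mm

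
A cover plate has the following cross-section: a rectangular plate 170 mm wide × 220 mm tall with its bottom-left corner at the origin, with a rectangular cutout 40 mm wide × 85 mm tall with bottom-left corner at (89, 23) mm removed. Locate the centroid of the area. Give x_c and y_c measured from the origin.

x_c = 82.60 mm, y_c = 114.45 mm

plate: A = 170 × 220 = 37400.00, centroid at (85.00, 110.00).
hole: A = −(40 × 85) = -3400.00, centroid at (109.00, 65.50).
ΣA = 34000.00 mm², ΣAx_c = 2808400.00 mm³, ΣAy_c = 3891300.00 mm³.
x_c = 2808400.00/34000.00 = 82.60 mm; y_c = 3891300.00/34000.00 = 114.45 mm.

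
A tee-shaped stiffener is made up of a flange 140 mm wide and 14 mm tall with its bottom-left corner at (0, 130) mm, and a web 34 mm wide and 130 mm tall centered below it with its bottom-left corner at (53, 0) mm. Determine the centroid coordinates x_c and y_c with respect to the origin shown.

x_c = 70.00 mm, y_c = 87.12 mm

web: A = 34 × 130 = 4420.00, centroid at (70.00, 65.00).
flange: A = 140 × 14 = 1960.00, centroid at (70.00, 137.00).
ΣA = 6380.00 mm², ΣAx_c = 446600.00 mm³, ΣAy_c = 555820.00 mm³.
x_c = 446600.00/6380.00 = 70.00 mm; y_c = 555820.00/6380.00 = 87.12 mm.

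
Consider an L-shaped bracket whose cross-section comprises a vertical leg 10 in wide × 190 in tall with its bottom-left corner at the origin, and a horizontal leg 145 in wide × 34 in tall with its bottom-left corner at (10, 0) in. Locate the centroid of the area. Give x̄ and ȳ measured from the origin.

vertical leg: A = 10 × 190 = 1900.00, centroid at (5.00, 95.00).
horizontal leg: A = 145 × 34 = 4930.00, centroid at (82.50, 17.00).
ΣA = 6830.00 in², ΣAx̄ = 416225.00 in³, ΣAȳ = 264310.00 in³.
x̄ = 416225.00/6830.00 = 60.94 in; ȳ = 264310.00/6830.00 = 38.70 in.

x̄ = 60.94 in, ȳ = 38.70 in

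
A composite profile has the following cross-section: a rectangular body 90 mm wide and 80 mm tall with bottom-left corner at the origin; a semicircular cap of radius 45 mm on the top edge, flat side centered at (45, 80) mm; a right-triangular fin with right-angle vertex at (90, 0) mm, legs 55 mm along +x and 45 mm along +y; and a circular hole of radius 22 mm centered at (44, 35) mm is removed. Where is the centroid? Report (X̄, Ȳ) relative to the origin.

rectangular body: A = 90 × 80 = 7200.00, centroid at (45.00, 40.00).
semicircular top: A = ½π·45² = 3180.86, centroid at (45.00, 99.10).
triangular fin: A = ½·55·45 = 1237.50, centroid at (108.33, 15.00).
hole: A = −π·22² = -1520.53, centroid at (44.00, 35.00).
ΣA = 10097.83 mm²
ΣAX̄ = (7200.00)(45.00) + (3180.86)(45.00) + (1237.50)(108.33) + (-1520.53)(44.00) = 534297.96 mm³
ΣAȲ = (7200.00)(40.00) + (3180.86)(99.10) + (1237.50)(15.00) + (-1520.53)(35.00) = 568562.93 mm³
X̄ = 534297.96 / 10097.83 = 52.91 mm
Ȳ = 568562.93 / 10097.83 = 56.31 mm

X̄ = 52.91 mm, Ȳ = 56.31 mm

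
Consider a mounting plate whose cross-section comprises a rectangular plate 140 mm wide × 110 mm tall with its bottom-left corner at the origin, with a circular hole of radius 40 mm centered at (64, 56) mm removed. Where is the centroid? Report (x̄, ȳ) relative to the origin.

x̄ = 72.91 mm, ȳ = 54.52 mm

plate: A = 140 × 110 = 15400.00, centroid at (70.00, 55.00).
hole: A = −π·40² = -5026.55, centroid at (64.00, 56.00).
ΣA = 10373.45 mm², ΣAx̄ = 756300.91 mm³, ΣAȳ = 565513.30 mm³.
x̄ = 756300.91/10373.45 = 72.91 mm; ȳ = 565513.30/10373.45 = 54.52 mm.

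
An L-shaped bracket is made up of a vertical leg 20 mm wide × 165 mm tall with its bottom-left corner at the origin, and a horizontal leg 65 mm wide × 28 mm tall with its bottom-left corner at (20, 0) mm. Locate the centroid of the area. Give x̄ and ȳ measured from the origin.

x̄ = 25.11 mm, ȳ = 58.15 mm

vertical leg: A = 20 × 165 = 3300.00, centroid at (10.00, 82.50).
horizontal leg: A = 65 × 28 = 1820.00, centroid at (52.50, 14.00).
ΣA = 5120.00 mm²
ΣAx̄ = (3300.00)(10.00) + (1820.00)(52.50) = 128550.00 mm³
ΣAȳ = (3300.00)(82.50) + (1820.00)(14.00) = 297730.00 mm³
x̄ = 128550.00 / 5120.00 = 25.11 mm
ȳ = 297730.00 / 5120.00 = 58.15 mm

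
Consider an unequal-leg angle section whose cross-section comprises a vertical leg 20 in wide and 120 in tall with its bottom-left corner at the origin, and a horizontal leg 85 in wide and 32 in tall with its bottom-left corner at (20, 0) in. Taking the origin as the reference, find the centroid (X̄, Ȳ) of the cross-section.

X̄ = 37.89 in, Ȳ = 36.62 in

vertical leg: A = 20 × 120 = 2400.00, centroid at (10.00, 60.00).
horizontal leg: A = 85 × 32 = 2720.00, centroid at (62.50, 16.00).
ΣA = 5120.00 in², ΣAX̄ = 194000.00 in³, ΣAȲ = 187520.00 in³.
X̄ = 194000.00/5120.00 = 37.89 in; Ȳ = 187520.00/5120.00 = 36.62 in.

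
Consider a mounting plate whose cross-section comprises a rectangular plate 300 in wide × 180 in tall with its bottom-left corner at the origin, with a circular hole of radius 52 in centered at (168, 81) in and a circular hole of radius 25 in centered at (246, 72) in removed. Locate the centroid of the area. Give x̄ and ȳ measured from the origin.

plate: A = 300 × 180 = 54000.00, centroid at (150.00, 90.00).
hole 1: A = −π·52² = -8494.87, centroid at (168.00, 81.00).
hole 2: A = −π·25² = -1963.50, centroid at (246.00, 72.00).
ΣA = 43541.64 in²
ΣAx̄ = (54000.00)(150.00) + (-8494.87)(168.00) + (-1963.50)(246.00) = 6189842.55 in³
ΣAȳ = (54000.00)(90.00) + (-8494.87)(81.00) + (-1963.50)(72.00) = 4030544.14 in³
x̄ = 6189842.55 / 43541.64 = 142.16 in
ȳ = 4030544.14 / 43541.64 = 92.57 in

x̄ = 142.16 in, ȳ = 92.57 in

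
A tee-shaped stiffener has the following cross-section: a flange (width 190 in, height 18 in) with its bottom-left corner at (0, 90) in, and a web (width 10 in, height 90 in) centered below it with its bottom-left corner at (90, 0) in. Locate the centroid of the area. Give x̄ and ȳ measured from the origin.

x̄ = 95.00 in, ȳ = 87.75 in

Part | A | x̄ᵢ | ȳᵢ | A·x̄ᵢ | A·ȳᵢ
web | 900.00 | 95.00 | 45.00 | 85500.00 | 40500.00
flange | 3420.00 | 95.00 | 99.00 | 324900.00 | 338580.00
Σ | 4320.00 |  |  | 410400.00 | 379080.00
x̄ = 410400.00 / 4320.00 = 95.00 in
ȳ = 379080.00 / 4320.00 = 87.75 in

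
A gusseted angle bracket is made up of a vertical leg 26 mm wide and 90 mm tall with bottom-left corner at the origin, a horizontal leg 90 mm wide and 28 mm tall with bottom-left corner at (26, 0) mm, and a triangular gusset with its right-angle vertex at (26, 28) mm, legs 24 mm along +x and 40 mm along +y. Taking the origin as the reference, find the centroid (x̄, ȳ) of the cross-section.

vertical leg: A = 26 × 90 = 2340.00, centroid at (13.00, 45.00).
horizontal leg: A = 90 × 28 = 2520.00, centroid at (71.00, 14.00).
gusset: A = ½·24·40 = 480.00, centroid at (34.00, 41.33).
ΣA = 5340.00 mm², ΣAx̄ = 225660.00 mm³, ΣAȳ = 160420.00 mm³.
x̄ = 225660.00/5340.00 = 42.26 mm; ȳ = 160420.00/5340.00 = 30.04 mm.

x̄ = 42.26 mm, ȳ = 30.04 mm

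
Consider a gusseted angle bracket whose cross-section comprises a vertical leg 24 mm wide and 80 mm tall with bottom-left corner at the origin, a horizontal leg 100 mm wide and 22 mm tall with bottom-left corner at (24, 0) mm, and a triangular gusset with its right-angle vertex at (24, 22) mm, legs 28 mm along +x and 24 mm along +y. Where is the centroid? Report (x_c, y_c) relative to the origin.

x_c = 44.22 mm, y_c = 24.93 mm

vertical leg: A = 24 × 80 = 1920.00, centroid at (12.00, 40.00).
horizontal leg: A = 100 × 22 = 2200.00, centroid at (74.00, 11.00).
gusset: A = ½·28·24 = 336.00, centroid at (33.33, 30.00).
ΣA = 4456.00 mm²
ΣAx_c = (1920.00)(12.00) + (2200.00)(74.00) + (336.00)(33.33) = 197040.00 mm³
ΣAy_c = (1920.00)(40.00) + (2200.00)(11.00) + (336.00)(30.00) = 111080.00 mm³
x_c = 197040.00 / 4456.00 = 44.22 mm
y_c = 111080.00 / 4456.00 = 24.93 mm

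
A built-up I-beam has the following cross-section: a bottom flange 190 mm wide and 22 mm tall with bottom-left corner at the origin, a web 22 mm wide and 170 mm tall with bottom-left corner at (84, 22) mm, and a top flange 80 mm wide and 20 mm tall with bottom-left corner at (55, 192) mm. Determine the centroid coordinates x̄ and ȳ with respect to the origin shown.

bottom flange: A = 190 × 22 = 4180.00, centroid at (95.00, 11.00).
web: A = 22 × 170 = 3740.00, centroid at (95.00, 107.00).
top flange: A = 80 × 20 = 1600.00, centroid at (95.00, 202.00).
ΣA = 9520.00 mm², ΣAx̄ = 904400.00 mm³, ΣAȳ = 769360.00 mm³.
x̄ = 904400.00/9520.00 = 95.00 mm; ȳ = 769360.00/9520.00 = 80.82 mm.

x̄ = 95.00 mm, ȳ = 80.82 mm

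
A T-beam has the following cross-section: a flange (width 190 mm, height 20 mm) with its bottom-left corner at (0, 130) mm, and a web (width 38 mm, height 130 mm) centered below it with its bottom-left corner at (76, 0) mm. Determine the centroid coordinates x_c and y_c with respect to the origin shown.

x_c = 95.00 mm, y_c = 97.61 mm

web: A = 38 × 130 = 4940.00, centroid at (95.00, 65.00).
flange: A = 190 × 20 = 3800.00, centroid at (95.00, 140.00).
ΣA = 8740.00 mm², ΣAx_c = 830300.00 mm³, ΣAy_c = 853100.00 mm³.
x_c = 830300.00/8740.00 = 95.00 mm; y_c = 853100.00/8740.00 = 97.61 mm.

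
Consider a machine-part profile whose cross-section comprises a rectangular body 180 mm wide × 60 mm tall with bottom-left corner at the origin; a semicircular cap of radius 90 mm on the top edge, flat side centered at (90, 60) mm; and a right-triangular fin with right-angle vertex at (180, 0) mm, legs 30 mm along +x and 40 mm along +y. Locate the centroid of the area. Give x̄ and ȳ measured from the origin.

x̄ = 92.49 mm, ȳ = 65.55 mm

rectangular body: A = 180 × 60 = 10800.00, centroid at (90.00, 30.00).
semicircular top: A = ½π·90² = 12723.45, centroid at (90.00, 98.20).
triangular fin: A = ½·30·40 = 600.00, centroid at (190.00, 13.33).
ΣA = 24123.45 mm², ΣAx̄ = 2231110.52 mm³, ΣAȳ = 1581407.01 mm³.
x̄ = 2231110.52/24123.45 = 92.49 mm; ȳ = 1581407.01/24123.45 = 65.55 mm.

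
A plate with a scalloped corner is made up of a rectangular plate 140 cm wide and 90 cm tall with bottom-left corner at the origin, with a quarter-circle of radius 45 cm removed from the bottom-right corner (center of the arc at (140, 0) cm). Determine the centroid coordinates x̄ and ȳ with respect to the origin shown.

x̄ = 62.65 cm, ȳ = 48.74 cm

Part | A | x̄ᵢ | ȳᵢ | A·x̄ᵢ | A·ȳᵢ
plate | 12600.00 | 70.00 | 45.00 | 882000.00 | 567000.00
removed quarter-circle | -1590.43 | 120.90 | 19.10 | -192285.38 | -30375.00
Σ | 11009.57 |  |  | 689714.62 | 536625.00
x̄ = 689714.62 / 11009.57 = 62.65 cm
ȳ = 536625.00 / 11009.57 = 48.74 cm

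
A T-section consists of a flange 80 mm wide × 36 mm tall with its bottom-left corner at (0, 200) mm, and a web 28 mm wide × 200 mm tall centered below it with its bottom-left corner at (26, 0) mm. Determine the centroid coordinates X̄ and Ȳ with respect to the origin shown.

X̄ = 40.00 mm, Ȳ = 140.08 mm

web: A = 28 × 200 = 5600.00, centroid at (40.00, 100.00).
flange: A = 80 × 36 = 2880.00, centroid at (40.00, 218.00).
ΣA = 8480.00 mm²
ΣAX̄ = (5600.00)(40.00) + (2880.00)(40.00) = 339200.00 mm³
ΣAȲ = (5600.00)(100.00) + (2880.00)(218.00) = 1187840.00 mm³
X̄ = 339200.00 / 8480.00 = 40.00 mm
Ȳ = 1187840.00 / 8480.00 = 140.08 mm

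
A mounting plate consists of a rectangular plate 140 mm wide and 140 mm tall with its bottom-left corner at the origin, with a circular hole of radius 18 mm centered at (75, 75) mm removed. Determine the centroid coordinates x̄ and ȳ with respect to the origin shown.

plate: A = 140 × 140 = 19600.00, centroid at (70.00, 70.00).
hole: A = −π·18² = -1017.88, centroid at (75.00, 75.00).
ΣA = 18582.12 mm², ΣAx̄ = 1295659.30 mm³, ΣAȳ = 1295659.30 mm³.
x̄ = 1295659.30/18582.12 = 69.73 mm; ȳ = 1295659.30/18582.12 = 69.73 mm.

x̄ = 69.73 mm, ȳ = 69.73 mm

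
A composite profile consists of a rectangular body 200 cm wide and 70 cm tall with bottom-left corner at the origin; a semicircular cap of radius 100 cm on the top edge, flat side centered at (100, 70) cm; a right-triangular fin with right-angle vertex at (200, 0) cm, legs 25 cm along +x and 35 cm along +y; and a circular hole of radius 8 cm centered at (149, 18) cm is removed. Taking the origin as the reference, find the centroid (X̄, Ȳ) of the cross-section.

Part | A | x̄ᵢ | ȳᵢ | A·x̄ᵢ | A·ȳᵢ
rectangular body | 14000.00 | 100.00 | 35.00 | 1400000.00 | 490000.00
semicircular top | 15707.96 | 100.00 | 112.44 | 1570796.33 | 1766224.10
triangular fin | 437.50 | 208.33 | 11.67 | 91145.83 | 5104.17
hole | -201.06 | 149.00 | 18.00 | -29958.23 | -3619.11
Σ | 29944.40 |  |  | 3031983.93 | 2257709.15
X̄ = 3031983.93 / 29944.40 = 101.25 cm
Ȳ = 2257709.15 / 29944.40 = 75.40 cm

X̄ = 101.25 cm, Ȳ = 75.40 cm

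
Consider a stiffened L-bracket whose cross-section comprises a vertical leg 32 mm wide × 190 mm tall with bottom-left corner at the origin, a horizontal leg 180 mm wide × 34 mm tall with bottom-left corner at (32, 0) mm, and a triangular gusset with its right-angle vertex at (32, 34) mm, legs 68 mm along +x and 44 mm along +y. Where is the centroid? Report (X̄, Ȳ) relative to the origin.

X̄ = 67.59 mm, Ȳ = 55.09 mm

Part | A | x̄ᵢ | ȳᵢ | A·x̄ᵢ | A·ȳᵢ
vertical leg | 6080.00 | 16.00 | 95.00 | 97280.00 | 577600.00
horizontal leg | 6120.00 | 122.00 | 17.00 | 746640.00 | 104040.00
gusset | 1496.00 | 54.67 | 48.67 | 81781.33 | 72805.33
Σ | 13696.00 |  |  | 925701.33 | 754445.33
X̄ = 925701.33 / 13696.00 = 67.59 mm
Ȳ = 754445.33 / 13696.00 = 55.09 mm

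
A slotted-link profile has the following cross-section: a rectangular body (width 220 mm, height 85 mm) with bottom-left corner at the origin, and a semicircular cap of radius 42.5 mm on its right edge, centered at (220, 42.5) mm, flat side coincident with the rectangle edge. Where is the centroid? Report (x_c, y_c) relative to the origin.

x_c = 126.87 mm, y_c = 42.50 mm

Part | A | x̄ᵢ | ȳᵢ | A·x̄ᵢ | A·ȳᵢ
rectangular body | 18700.00 | 110.00 | 42.50 | 2057000.00 | 794750.00
semicircular end | 2837.25 | 238.04 | 42.50 | 675372.27 | 120583.16
Σ | 21537.25 |  |  | 2732372.27 | 915333.16
x_c = 2732372.27 / 21537.25 = 126.87 mm
y_c = 915333.16 / 21537.25 = 42.50 mm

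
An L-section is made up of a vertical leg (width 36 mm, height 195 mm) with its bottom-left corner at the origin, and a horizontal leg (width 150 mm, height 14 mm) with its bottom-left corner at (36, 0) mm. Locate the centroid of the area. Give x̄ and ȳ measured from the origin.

vertical leg: A = 36 × 195 = 7020.00, centroid at (18.00, 97.50).
horizontal leg: A = 150 × 14 = 2100.00, centroid at (111.00, 7.00).
ΣA = 9120.00 mm²
ΣAx̄ = (7020.00)(18.00) + (2100.00)(111.00) = 359460.00 mm³
ΣAȳ = (7020.00)(97.50) + (2100.00)(7.00) = 699150.00 mm³
x̄ = 359460.00 / 9120.00 = 39.41 mm
ȳ = 699150.00 / 9120.00 = 76.66 mm

x̄ = 39.41 mm, ȳ = 76.66 mm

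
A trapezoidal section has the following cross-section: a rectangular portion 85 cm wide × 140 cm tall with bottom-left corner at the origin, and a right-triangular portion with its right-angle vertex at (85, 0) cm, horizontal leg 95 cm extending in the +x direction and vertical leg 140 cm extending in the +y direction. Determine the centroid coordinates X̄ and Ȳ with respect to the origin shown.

X̄ = 69.09 cm, Ȳ = 61.64 cm

Part | A | x̄ᵢ | ȳᵢ | A·x̄ᵢ | A·ȳᵢ
rectangular portion | 11900.00 | 42.50 | 70.00 | 505750.00 | 833000.00
triangular portion | 6650.00 | 116.67 | 46.67 | 775833.33 | 310333.33
Σ | 18550.00 |  |  | 1281583.33 | 1143333.33
X̄ = 1281583.33 / 18550.00 = 69.09 cm
Ȳ = 1143333.33 / 18550.00 = 61.64 cm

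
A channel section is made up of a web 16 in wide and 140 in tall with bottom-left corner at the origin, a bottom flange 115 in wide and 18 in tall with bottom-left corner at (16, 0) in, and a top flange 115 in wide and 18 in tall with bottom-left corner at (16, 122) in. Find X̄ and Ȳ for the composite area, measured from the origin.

X̄ = 50.50 in, Ȳ = 70.00 in

web: A = 16 × 140 = 2240.00, centroid at (8.00, 70.00).
bottom flange: A = 115 × 18 = 2070.00, centroid at (73.50, 9.00).
top flange: A = 115 × 18 = 2070.00, centroid at (73.50, 131.00).
ΣA = 6380.00 in²
ΣAX̄ = (2240.00)(8.00) + (2070.00)(73.50) + (2070.00)(73.50) = 322210.00 in³
ΣAȲ = (2240.00)(70.00) + (2070.00)(9.00) + (2070.00)(131.00) = 446600.00 in³
X̄ = 322210.00 / 6380.00 = 50.50 in
Ȳ = 446600.00 / 6380.00 = 70.00 in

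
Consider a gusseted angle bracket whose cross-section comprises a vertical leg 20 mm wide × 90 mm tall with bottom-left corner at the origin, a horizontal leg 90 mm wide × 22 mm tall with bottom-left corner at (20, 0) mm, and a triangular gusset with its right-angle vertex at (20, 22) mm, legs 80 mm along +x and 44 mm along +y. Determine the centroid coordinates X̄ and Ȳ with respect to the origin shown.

Part | A | x̄ᵢ | ȳᵢ | A·x̄ᵢ | A·ȳᵢ
vertical leg | 1800.00 | 10.00 | 45.00 | 18000.00 | 81000.00
horizontal leg | 1980.00 | 65.00 | 11.00 | 128700.00 | 21780.00
gusset | 1760.00 | 46.67 | 36.67 | 82133.33 | 64533.33
Σ | 5540.00 |  |  | 228833.33 | 167313.33
X̄ = 228833.33 / 5540.00 = 41.31 mm
Ȳ = 167313.33 / 5540.00 = 30.20 mm

X̄ = 41.31 mm, Ȳ = 30.20 mm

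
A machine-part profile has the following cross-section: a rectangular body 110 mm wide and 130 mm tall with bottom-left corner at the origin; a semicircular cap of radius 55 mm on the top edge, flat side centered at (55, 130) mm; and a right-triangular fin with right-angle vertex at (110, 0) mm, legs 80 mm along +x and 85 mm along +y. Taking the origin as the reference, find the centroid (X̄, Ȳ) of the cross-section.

X̄ = 67.37 mm, Ȳ = 78.14 mm

Part | A | x̄ᵢ | ȳᵢ | A·x̄ᵢ | A·ȳᵢ
rectangular body | 14300.00 | 55.00 | 65.00 | 786500.00 | 929500.00
semicircular top | 4751.66 | 55.00 | 153.34 | 261341.24 | 728632.32
triangular fin | 3400.00 | 136.67 | 28.33 | 464666.67 | 96333.33
Σ | 22451.66 |  |  | 1512507.91 | 1754465.66
X̄ = 1512507.91 / 22451.66 = 67.37 mm
Ȳ = 1754465.66 / 22451.66 = 78.14 mm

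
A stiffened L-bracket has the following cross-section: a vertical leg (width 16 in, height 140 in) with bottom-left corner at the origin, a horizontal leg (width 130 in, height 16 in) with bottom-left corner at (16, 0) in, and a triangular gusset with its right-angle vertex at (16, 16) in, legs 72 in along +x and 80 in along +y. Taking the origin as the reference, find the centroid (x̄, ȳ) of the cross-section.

x̄ = 41.89 in, ȳ = 41.16 in

vertical leg: A = 16 × 140 = 2240.00, centroid at (8.00, 70.00).
horizontal leg: A = 130 × 16 = 2080.00, centroid at (81.00, 8.00).
gusset: A = ½·72·80 = 2880.00, centroid at (40.00, 42.67).
ΣA = 7200.00 in²
ΣAx̄ = (2240.00)(8.00) + (2080.00)(81.00) + (2880.00)(40.00) = 301600.00 in³
ΣAȳ = (2240.00)(70.00) + (2080.00)(8.00) + (2880.00)(42.67) = 296320.00 in³
x̄ = 301600.00 / 7200.00 = 41.89 in
ȳ = 296320.00 / 7200.00 = 41.16 in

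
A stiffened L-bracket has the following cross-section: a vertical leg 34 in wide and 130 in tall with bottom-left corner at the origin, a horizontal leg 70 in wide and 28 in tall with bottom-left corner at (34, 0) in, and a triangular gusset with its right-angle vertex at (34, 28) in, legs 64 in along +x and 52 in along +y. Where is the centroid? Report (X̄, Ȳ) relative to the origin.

X̄ = 37.60 in, Ȳ = 48.51 in

vertical leg: A = 34 × 130 = 4420.00, centroid at (17.00, 65.00).
horizontal leg: A = 70 × 28 = 1960.00, centroid at (69.00, 14.00).
gusset: A = ½·64·52 = 1664.00, centroid at (55.33, 45.33).
ΣA = 8044.00 in², ΣAX̄ = 302454.67 in³, ΣAȲ = 390174.67 in³.
X̄ = 302454.67/8044.00 = 37.60 in; Ȳ = 390174.67/8044.00 = 48.51 in.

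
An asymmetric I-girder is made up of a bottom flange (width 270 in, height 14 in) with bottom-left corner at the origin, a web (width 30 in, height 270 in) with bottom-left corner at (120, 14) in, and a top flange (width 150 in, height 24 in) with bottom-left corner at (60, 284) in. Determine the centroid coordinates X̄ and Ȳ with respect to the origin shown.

Part | A | x̄ᵢ | ȳᵢ | A·x̄ᵢ | A·ȳᵢ
bottom flange | 3780.00 | 135.00 | 7.00 | 510300.00 | 26460.00
web | 8100.00 | 135.00 | 149.00 | 1093500.00 | 1206900.00
top flange | 3600.00 | 135.00 | 296.00 | 486000.00 | 1065600.00
Σ | 15480.00 |  |  | 2089800.00 | 2298960.00
X̄ = 2089800.00 / 15480.00 = 135.00 in
Ȳ = 2298960.00 / 15480.00 = 148.51 in

X̄ = 135.00 in, Ȳ = 148.51 in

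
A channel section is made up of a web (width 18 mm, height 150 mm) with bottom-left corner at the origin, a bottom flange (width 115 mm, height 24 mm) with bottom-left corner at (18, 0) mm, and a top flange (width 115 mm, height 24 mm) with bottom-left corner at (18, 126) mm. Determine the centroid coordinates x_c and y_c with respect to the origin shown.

Part | A | x̄ᵢ | ȳᵢ | A·x̄ᵢ | A·ȳᵢ
web | 2700.00 | 9.00 | 75.00 | 24300.00 | 202500.00
bottom flange | 2760.00 | 75.50 | 12.00 | 208380.00 | 33120.00
top flange | 2760.00 | 75.50 | 138.00 | 208380.00 | 380880.00
Σ | 8220.00 |  |  | 441060.00 | 616500.00
x_c = 441060.00 / 8220.00 = 53.66 mm
y_c = 616500.00 / 8220.00 = 75.00 mm

x_c = 53.66 mm, y_c = 75.00 mm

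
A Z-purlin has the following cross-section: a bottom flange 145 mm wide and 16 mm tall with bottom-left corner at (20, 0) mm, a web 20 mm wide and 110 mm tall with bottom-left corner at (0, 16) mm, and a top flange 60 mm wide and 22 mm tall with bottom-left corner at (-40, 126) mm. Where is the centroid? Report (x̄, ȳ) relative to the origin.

x̄ = 38.25 mm, ȳ = 60.89 mm

bottom flange: A = 145 × 16 = 2320.00, centroid at (92.50, 8.00).
web: A = 20 × 110 = 2200.00, centroid at (10.00, 71.00).
top flange: A = 60 × 22 = 1320.00, centroid at (-10.00, 137.00).
ΣA = 5840.00 mm², ΣAx̄ = 223400.00 mm³, ΣAȳ = 355600.00 mm³.
x̄ = 223400.00/5840.00 = 38.25 mm; ȳ = 355600.00/5840.00 = 60.89 mm.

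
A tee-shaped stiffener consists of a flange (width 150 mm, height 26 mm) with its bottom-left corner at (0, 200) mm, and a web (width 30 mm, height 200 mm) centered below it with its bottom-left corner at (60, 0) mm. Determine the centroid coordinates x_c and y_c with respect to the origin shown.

web: A = 30 × 200 = 6000.00, centroid at (75.00, 100.00).
flange: A = 150 × 26 = 3900.00, centroid at (75.00, 213.00).
ΣA = 9900.00 mm², ΣAx_c = 742500.00 mm³, ΣAy_c = 1430700.00 mm³.
x_c = 742500.00/9900.00 = 75.00 mm; y_c = 1430700.00/9900.00 = 144.52 mm.

x_c = 75.00 mm, y_c = 144.52 mm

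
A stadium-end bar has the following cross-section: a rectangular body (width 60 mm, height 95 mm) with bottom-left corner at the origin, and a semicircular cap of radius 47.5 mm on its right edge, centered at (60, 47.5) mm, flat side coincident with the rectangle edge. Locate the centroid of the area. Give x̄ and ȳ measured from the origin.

x̄ = 49.23 mm, ȳ = 47.50 mm

rectangular body: A = 60 × 95 = 5700.00, centroid at (30.00, 47.50).
semicircular end: A = ½π·47.5² = 3544.11, centroid at (80.16, 47.50).
ΣA = 9244.11 mm²
ΣAx̄ = (5700.00)(30.00) + (3544.11)(80.16) = 455094.47 mm³
ΣAȳ = (5700.00)(47.50) + (3544.11)(47.50) = 439095.19 mm³
x̄ = 455094.47 / 9244.11 = 49.23 mm
ȳ = 439095.19 / 9244.11 = 47.50 mm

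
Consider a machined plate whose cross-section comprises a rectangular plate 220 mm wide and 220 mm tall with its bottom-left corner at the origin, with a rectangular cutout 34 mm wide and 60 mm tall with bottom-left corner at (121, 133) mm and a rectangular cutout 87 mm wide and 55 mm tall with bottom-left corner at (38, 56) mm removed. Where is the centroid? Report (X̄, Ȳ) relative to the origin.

Part | A | x̄ᵢ | ȳᵢ | A·x̄ᵢ | A·ȳᵢ
plate | 48400.00 | 110.00 | 110.00 | 5324000.00 | 5324000.00
hole 1 | -2040.00 | 138.00 | 163.00 | -281520.00 | -332520.00
hole 2 | -4785.00 | 81.50 | 83.50 | -389977.50 | -399547.50
Σ | 41575.00 |  |  | 4652502.50 | 4591932.50
X̄ = 4652502.50 / 41575.00 = 111.91 mm
Ȳ = 4591932.50 / 41575.00 = 110.45 mm

X̄ = 111.91 mm, Ȳ = 110.45 mm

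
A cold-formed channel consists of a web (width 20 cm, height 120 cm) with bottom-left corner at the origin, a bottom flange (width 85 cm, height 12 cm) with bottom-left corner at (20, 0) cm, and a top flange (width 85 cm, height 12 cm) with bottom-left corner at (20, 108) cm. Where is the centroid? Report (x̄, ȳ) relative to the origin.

x̄ = 34.12 cm, ȳ = 60.00 cm

web: A = 20 × 120 = 2400.00, centroid at (10.00, 60.00).
bottom flange: A = 85 × 12 = 1020.00, centroid at (62.50, 6.00).
top flange: A = 85 × 12 = 1020.00, centroid at (62.50, 114.00).
ΣA = 4440.00 cm²
ΣAx̄ = (2400.00)(10.00) + (1020.00)(62.50) + (1020.00)(62.50) = 151500.00 cm³
ΣAȳ = (2400.00)(60.00) + (1020.00)(6.00) + (1020.00)(114.00) = 266400.00 cm³
x̄ = 151500.00 / 4440.00 = 34.12 cm
ȳ = 266400.00 / 4440.00 = 60.00 cm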